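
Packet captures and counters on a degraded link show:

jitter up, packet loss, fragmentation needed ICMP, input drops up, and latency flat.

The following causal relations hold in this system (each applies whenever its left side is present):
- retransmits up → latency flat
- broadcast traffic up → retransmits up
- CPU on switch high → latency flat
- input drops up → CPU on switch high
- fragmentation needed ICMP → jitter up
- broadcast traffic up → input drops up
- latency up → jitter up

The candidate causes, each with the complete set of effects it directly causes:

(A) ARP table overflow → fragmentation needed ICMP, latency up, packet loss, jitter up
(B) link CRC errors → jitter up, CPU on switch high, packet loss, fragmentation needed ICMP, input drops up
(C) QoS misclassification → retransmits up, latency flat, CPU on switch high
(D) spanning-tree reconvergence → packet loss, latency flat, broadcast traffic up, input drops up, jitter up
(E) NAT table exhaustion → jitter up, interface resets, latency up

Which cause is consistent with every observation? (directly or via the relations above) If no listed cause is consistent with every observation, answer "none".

B

Checking each candidate against the observations:
(A) ARP table overflow — jitter up match; packet loss match; fragmentation needed ICMP match; input drops up miss; latency flat miss
(B) link CRC errors — accounts for every observation (latency flat by CPU on switch high → latency flat)
(C) QoS misclassification — jitter up miss; packet loss miss; fragmentation needed ICMP miss; input drops up miss; latency flat match
(D) spanning-tree reconvergence — jitter up match; packet loss match; fragmentation needed ICMP miss; input drops up match; latency flat match
(E) NAT table exhaustion — jitter up match; packet loss miss; fragmentation needed ICMP miss; input drops up miss; latency flat miss
(B) alone accounts for all the evidence.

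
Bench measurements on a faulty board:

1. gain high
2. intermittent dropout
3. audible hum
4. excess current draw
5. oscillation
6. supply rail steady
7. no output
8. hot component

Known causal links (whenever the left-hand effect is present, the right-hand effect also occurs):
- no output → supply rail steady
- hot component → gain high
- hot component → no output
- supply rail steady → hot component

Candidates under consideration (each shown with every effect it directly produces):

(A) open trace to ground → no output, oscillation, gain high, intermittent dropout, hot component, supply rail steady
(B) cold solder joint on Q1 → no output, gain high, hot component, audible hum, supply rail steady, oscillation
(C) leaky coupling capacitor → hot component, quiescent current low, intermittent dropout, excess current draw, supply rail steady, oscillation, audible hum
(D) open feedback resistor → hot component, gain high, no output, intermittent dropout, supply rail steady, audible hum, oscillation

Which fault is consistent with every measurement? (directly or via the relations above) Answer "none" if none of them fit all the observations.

C

For each candidate, compare predicted effects to what was observed:
(A) open trace to ground — gain high yes; intermittent dropout yes; audible hum NO; excess current draw NO; oscillation yes; supply rail steady yes; no output yes; hot component yes
(B) cold solder joint on Q1 — gain high yes; intermittent dropout NO; audible hum yes; excess current draw NO; oscillation yes; supply rail steady yes; no output yes; hot component yes
(C) leaky coupling capacitor — accounts for every observation (gain high via hot component → gain high)
(D) open feedback resistor — gain high yes; intermittent dropout yes; audible hum yes; excess current draw NO; oscillation yes; supply rail steady yes; no output yes; hot component yes
(C) alone accounts for all the evidence.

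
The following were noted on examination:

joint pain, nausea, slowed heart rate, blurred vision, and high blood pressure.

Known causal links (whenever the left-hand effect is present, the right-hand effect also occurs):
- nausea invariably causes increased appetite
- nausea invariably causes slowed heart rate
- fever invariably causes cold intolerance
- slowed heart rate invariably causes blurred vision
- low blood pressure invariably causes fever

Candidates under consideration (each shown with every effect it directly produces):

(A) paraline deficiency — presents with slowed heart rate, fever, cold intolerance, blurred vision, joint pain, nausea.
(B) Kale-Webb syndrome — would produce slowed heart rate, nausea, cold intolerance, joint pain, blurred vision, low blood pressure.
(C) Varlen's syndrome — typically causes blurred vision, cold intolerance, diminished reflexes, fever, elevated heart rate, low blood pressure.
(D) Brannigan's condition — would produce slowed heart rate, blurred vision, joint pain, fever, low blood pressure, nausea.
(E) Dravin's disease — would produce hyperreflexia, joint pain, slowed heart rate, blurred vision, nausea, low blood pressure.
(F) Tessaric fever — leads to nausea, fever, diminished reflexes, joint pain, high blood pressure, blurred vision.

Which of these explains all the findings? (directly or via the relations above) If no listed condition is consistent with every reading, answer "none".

F

For each candidate, compare predicted effects to what was observed:
(A) paraline deficiency — joint pain ✓; nausea ✓; slowed heart rate ✓; blurred vision ✓; high blood pressure ✗
(B) Kale-Webb syndrome — joint pain ✓; nausea ✓; slowed heart rate ✓; blurred vision ✓; high blood pressure ✗
(C) Varlen's syndrome — joint pain ✗; nausea ✗; slowed heart rate ✗; blurred vision ✓; high blood pressure ✗
(D) Brannigan's condition — fails on high blood pressure (predicts low blood pressure, not high blood pressure)
(E) Dravin's disease — fails on high blood pressure (predicts low blood pressure, not high blood pressure)
(F) Tessaric fever — joint pain ✓; nausea ✓; slowed heart rate ✓ (by nausea → slowed heart rate); blurred vision ✓; high blood pressure ✓
(F) is the only candidate with no mismatches.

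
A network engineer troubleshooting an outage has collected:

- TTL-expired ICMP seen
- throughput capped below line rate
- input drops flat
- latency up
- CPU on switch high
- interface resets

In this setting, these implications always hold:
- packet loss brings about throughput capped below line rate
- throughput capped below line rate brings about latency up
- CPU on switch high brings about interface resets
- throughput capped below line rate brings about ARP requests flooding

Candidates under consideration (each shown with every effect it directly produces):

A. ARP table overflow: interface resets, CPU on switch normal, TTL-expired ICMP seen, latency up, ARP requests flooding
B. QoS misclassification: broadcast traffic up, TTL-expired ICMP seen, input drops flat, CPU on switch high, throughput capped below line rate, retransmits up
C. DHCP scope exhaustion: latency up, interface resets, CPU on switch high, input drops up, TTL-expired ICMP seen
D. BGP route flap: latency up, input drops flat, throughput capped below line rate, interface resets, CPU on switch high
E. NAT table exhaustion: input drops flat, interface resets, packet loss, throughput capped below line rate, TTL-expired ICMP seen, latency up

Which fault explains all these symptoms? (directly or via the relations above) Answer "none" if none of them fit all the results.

B

Per-candidate check:
(A) ARP table overflow — TTL-expired ICMP seen ✓; throughput capped below line rate ✗; input drops flat ✗; latency up ✓; CPU on switch high ✗; interface resets ✓
(B) QoS misclassification — TTL-expired ICMP seen ✓; throughput capped below line rate ✓; input drops flat ✓; latency up ✓ (by throughput capped below line rate → latency up); CPU on switch high ✓; interface resets ✓ (by CPU on switch high → interface resets)
(C) DHCP scope exhaustion — fails on throughput capped below line rate, input drops flat (predicts input drops up, not input drops flat)
(D) BGP route flap — does not account for TTL-expired ICMP seen
(E) NAT table exhaustion — does not account for CPU on switch high
(B) is the only candidate with no mismatches.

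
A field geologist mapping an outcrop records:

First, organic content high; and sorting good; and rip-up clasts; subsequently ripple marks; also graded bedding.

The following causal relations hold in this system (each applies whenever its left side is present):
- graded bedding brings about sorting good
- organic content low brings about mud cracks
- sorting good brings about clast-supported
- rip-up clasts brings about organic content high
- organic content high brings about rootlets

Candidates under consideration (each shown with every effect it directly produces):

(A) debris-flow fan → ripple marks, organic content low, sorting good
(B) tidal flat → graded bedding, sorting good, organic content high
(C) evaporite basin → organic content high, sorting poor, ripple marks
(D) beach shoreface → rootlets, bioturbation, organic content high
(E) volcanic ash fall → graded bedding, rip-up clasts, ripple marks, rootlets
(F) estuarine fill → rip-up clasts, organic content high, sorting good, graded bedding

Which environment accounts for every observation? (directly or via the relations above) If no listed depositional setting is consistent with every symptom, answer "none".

Checking each candidate against the observations:
(A) debris-flow fan — fails on organic content high, rip-up clasts, graded bedding (predicts organic content low, not organic content high)
(B) tidal flat — organic content high ✓; sorting good ✓; rip-up clasts ✗; ripple marks ✗; graded bedding ✓
(C) evaporite basin — organic content high ✓; sorting good ✗; rip-up clasts ✗; ripple marks ✓; graded bedding ✗
(D) beach shoreface — organic content high ✓; sorting good ✗; rip-up clasts ✗; ripple marks ✗; graded bedding ✗
(E) volcanic ash fall — organic content high ✓ (by rip-up clasts → organic content high); sorting good ✓ (by graded bedding → sorting good); rip-up clasts ✓; ripple marks ✓; graded bedding ✓
(F) estuarine fill — does not account for ripple marks
Only (E) is consistent with every observation.

E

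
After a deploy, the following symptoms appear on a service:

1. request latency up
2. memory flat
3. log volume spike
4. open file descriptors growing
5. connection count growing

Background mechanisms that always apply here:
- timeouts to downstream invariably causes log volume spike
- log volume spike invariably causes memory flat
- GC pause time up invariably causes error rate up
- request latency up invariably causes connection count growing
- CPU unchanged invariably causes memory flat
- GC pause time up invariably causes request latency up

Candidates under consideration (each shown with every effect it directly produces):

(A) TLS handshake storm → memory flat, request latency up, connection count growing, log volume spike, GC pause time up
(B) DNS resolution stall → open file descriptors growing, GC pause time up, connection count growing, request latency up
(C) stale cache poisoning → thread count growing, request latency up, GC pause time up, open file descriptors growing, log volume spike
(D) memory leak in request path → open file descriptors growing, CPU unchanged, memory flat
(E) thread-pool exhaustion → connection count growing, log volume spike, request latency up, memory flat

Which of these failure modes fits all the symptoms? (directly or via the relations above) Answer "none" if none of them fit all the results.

Checking each candidate against the observations:
(A) TLS handshake storm — request latency up yes; memory flat yes; log volume spike yes; open file descriptors growing NO; connection count growing yes
(B) DNS resolution stall — does not account for memory flat, log volume spike
(C) stale cache poisoning — accounts for every observation (memory flat via log volume spike → memory flat)
(D) memory leak in request path — request latency up NO; memory flat yes; log volume spike NO; open file descriptors growing yes; connection count growing NO
(E) thread-pool exhaustion — request latency up yes; memory flat yes; log volume spike yes; open file descriptors growing NO; connection count growing yes
(C) alone accounts for all the evidence.

C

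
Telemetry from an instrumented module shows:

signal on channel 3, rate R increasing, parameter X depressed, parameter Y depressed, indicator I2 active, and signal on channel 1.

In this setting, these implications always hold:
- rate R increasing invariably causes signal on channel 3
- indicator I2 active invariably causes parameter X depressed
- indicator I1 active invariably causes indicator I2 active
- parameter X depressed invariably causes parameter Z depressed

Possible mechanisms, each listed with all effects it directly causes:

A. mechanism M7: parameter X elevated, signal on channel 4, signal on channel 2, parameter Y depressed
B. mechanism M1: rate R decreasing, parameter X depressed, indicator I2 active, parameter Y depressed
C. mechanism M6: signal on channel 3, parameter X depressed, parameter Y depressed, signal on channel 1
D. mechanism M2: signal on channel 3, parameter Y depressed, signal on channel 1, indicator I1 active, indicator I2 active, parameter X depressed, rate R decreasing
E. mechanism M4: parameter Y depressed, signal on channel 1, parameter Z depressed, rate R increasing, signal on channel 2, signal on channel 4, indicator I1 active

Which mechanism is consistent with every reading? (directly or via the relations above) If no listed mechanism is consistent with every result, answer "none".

Checking each candidate against the observations:
(A) mechanism M7 — fails on signal on channel 3, rate R increasing, parameter X depressed, indicator I2 active, signal on channel 1 (predicts parameter X elevated, not parameter X depressed)
(B) mechanism M1 — signal on channel 3 ✗; rate R increasing ✗; parameter X depressed ✓; parameter Y depressed ✓; indicator I2 active ✓; signal on channel 1 ✗
(C) mechanism M6 — signal on channel 3 ✓; rate R increasing ✗; parameter X depressed ✓; parameter Y depressed ✓; indicator I2 active ✗; signal on channel 1 ✓
(D) mechanism M2 — fails on rate R increasing (predicts rate R decreasing, not rate R increasing)
(E) mechanism M4 — accounts for every observation (signal on channel 3 through rate R increasing → signal on channel 3)
(E) alone accounts for all the evidence.

E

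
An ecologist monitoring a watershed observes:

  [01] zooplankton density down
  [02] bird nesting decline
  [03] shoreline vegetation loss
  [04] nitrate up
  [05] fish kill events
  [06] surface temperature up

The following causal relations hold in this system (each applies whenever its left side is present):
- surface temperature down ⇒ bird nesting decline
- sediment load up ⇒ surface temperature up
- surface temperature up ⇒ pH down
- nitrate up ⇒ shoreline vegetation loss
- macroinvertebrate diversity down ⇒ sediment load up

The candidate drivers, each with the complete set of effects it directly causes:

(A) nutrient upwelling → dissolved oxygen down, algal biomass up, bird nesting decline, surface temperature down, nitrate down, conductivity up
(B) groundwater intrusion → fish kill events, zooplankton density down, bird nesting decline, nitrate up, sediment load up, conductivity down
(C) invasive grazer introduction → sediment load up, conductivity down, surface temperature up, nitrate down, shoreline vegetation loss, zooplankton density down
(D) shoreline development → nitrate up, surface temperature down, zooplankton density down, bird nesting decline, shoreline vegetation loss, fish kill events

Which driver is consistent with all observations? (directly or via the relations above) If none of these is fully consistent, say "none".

B

Per-candidate check:
(A) nutrient upwelling — fails on zooplankton density down, shoreline vegetation loss, nitrate up, fish kill events, surface temperature up (predicts nitrate down, not nitrate up; predicts surface temperature down, not surface temperature up)
(B) groundwater intrusion — accounts for every observation (shoreline vegetation loss through nitrate up → shoreline vegetation loss)
(C) invasive grazer introduction — zooplankton density down match; bird nesting decline miss; shoreline vegetation loss match; nitrate up miss; fish kill events miss; surface temperature up match
(D) shoreline development — fails on surface temperature up (predicts surface temperature down, not surface temperature up)
(B) alone accounts for all the evidence.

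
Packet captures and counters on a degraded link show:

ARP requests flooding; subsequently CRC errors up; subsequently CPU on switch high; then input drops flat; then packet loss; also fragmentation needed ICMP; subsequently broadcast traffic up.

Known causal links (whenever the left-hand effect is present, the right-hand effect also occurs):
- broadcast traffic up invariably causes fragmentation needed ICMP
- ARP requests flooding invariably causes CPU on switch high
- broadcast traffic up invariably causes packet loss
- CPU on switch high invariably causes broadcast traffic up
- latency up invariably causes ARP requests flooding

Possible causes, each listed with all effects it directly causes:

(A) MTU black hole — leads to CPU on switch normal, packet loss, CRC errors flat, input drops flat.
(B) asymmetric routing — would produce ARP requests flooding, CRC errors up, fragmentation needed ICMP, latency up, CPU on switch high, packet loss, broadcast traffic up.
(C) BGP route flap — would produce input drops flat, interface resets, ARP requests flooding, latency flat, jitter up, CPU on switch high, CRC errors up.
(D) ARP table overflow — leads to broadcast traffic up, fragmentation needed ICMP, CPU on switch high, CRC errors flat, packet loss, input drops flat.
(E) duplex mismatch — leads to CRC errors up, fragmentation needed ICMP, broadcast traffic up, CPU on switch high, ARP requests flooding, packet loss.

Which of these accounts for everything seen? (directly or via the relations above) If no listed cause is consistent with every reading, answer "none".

Checking each candidate against the observations:
(A) MTU black hole — ARP requests flooding -; CRC errors up -; CPU on switch high -; input drops flat +; packet loss +; fragmentation needed ICMP -; broadcast traffic up -
(B) asymmetric routing — does not account for input drops flat
(C) BGP route flap — accounts for every observation (packet loss via CPU on switch high → broadcast traffic up → packet loss)
(D) ARP table overflow — ARP requests flooding -; CRC errors up -; CPU on switch high +; input drops flat +; packet loss +; fragmentation needed ICMP +; broadcast traffic up +
(E) duplex mismatch — ARP requests flooding +; CRC errors up +; CPU on switch high +; input drops flat -; packet loss +; fragmentation needed ICMP +; broadcast traffic up +
(C) alone accounts for all the evidence.

C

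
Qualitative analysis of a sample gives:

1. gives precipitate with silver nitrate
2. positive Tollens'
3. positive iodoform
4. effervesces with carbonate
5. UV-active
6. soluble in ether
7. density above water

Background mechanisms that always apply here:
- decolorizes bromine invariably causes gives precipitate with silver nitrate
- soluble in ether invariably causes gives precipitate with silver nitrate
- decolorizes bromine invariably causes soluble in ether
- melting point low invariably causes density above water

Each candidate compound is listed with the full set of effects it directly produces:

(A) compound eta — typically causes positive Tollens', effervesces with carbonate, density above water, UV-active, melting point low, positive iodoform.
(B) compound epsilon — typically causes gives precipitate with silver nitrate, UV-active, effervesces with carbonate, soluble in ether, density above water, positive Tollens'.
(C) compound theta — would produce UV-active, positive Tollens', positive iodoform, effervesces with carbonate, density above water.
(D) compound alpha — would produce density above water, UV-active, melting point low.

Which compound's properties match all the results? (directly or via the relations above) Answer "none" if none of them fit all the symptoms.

Checking each candidate against the observations:
(A) compound eta — does not account for gives precipitate with silver nitrate, soluble in ether
(B) compound epsilon — does not account for positive iodoform
(C) compound theta — does not account for gives precipitate with silver nitrate, soluble in ether
(D) compound alpha — gives precipitate with silver nitrate NO; positive Tollens' NO; positive iodoform NO; effervesces with carbonate NO; UV-active yes; soluble in ether NO; density above water yes
Every candidate fails on at least one observation.

none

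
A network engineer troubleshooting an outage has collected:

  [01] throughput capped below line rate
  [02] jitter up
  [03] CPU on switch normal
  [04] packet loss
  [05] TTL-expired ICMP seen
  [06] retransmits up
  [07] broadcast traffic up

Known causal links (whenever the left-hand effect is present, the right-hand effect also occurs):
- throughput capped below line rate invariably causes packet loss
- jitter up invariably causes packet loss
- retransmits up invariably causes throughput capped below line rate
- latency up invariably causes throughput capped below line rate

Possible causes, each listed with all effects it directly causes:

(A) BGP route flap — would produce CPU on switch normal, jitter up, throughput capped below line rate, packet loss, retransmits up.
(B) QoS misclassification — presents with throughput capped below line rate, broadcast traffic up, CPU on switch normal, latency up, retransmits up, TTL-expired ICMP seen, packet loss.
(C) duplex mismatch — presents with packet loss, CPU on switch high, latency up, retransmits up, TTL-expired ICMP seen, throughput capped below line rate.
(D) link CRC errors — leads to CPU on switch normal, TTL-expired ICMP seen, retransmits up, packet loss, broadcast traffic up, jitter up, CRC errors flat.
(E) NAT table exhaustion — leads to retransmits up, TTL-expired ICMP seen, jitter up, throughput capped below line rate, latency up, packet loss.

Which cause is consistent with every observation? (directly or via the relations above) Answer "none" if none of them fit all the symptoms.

Checking each candidate against the observations:
(A) BGP route flap — does not account for TTL-expired ICMP seen, broadcast traffic up
(B) QoS misclassification — throughput capped below line rate match; jitter up miss; CPU on switch normal match; packet loss match; TTL-expired ICMP seen match; retransmits up match; broadcast traffic up match
(C) duplex mismatch — fails on jitter up, CPU on switch normal, broadcast traffic up (predicts CPU on switch high, not CPU on switch normal)
(D) link CRC errors — accounts for every observation (throughput capped below line rate through retransmits up → throughput capped below line rate)
(E) NAT table exhaustion — throughput capped below line rate match; jitter up match; CPU on switch normal miss; packet loss match; TTL-expired ICMP seen match; retransmits up match; broadcast traffic up miss
Only (D) is consistent with every observation.

D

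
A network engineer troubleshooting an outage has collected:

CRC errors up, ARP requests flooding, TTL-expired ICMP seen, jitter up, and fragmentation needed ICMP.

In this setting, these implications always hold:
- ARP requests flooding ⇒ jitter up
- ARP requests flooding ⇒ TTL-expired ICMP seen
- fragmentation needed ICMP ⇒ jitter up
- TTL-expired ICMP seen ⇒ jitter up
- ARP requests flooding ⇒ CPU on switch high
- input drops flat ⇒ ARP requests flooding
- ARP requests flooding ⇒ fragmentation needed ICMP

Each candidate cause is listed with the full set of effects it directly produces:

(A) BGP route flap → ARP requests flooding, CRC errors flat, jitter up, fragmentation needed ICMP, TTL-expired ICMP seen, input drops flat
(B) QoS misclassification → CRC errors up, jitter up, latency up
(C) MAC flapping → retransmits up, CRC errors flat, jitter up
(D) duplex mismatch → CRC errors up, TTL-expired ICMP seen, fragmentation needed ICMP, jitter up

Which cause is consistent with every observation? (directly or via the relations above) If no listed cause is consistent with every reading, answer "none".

Testing each hypothesis:
(A) BGP route flap — fails on CRC errors up (predicts CRC errors flat, not CRC errors up)
(B) QoS misclassification — CRC errors up match; ARP requests flooding miss; TTL-expired ICMP seen miss; jitter up match; fragmentation needed ICMP miss
(C) MAC flapping — fails on CRC errors up, ARP requests flooding, TTL-expired ICMP seen, fragmentation needed ICMP (predicts CRC errors flat, not CRC errors up)
(D) duplex mismatch — CRC errors up match; ARP requests flooding miss; TTL-expired ICMP seen match; jitter up match; fragmentation needed ICMP match
None of the listed candidates fits everything.

none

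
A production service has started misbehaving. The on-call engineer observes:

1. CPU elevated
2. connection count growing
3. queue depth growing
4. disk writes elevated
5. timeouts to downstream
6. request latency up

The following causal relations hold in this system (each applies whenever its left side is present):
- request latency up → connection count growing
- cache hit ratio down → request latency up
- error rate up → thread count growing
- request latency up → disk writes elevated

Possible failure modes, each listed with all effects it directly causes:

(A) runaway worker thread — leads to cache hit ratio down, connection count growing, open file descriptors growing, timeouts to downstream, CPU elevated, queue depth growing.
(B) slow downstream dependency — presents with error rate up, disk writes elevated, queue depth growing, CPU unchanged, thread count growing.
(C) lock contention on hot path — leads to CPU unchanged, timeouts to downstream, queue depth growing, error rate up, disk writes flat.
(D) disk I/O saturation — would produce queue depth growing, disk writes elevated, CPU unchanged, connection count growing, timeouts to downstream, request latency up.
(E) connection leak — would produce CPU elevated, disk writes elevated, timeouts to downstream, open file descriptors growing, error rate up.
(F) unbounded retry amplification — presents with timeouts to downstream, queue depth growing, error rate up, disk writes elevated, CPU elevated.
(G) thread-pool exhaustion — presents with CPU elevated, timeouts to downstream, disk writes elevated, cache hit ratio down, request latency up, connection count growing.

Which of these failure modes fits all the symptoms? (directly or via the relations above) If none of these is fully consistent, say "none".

A

Testing each hypothesis:
(A) runaway worker thread — accounts for every observation (disk writes elevated via cache hit ratio down → request latency up → disk writes elevated)
(B) slow downstream dependency — CPU elevated miss; connection count growing miss; queue depth growing match; disk writes elevated match; timeouts to downstream miss; request latency up miss
(C) lock contention on hot path — fails on CPU elevated, connection count growing, disk writes elevated, request latency up (predicts CPU unchanged, not CPU elevated; predicts disk writes flat, not disk writes elevated)
(D) disk I/O saturation — CPU elevated miss; connection count growing match; queue depth growing match; disk writes elevated match; timeouts to downstream match; request latency up match
(E) connection leak — CPU elevated match; connection count growing miss; queue depth growing miss; disk writes elevated match; timeouts to downstream match; request latency up miss
(F) unbounded retry amplification — does not account for connection count growing, request latency up
(G) thread-pool exhaustion — does not account for queue depth growing
(A) alone accounts for all the evidence.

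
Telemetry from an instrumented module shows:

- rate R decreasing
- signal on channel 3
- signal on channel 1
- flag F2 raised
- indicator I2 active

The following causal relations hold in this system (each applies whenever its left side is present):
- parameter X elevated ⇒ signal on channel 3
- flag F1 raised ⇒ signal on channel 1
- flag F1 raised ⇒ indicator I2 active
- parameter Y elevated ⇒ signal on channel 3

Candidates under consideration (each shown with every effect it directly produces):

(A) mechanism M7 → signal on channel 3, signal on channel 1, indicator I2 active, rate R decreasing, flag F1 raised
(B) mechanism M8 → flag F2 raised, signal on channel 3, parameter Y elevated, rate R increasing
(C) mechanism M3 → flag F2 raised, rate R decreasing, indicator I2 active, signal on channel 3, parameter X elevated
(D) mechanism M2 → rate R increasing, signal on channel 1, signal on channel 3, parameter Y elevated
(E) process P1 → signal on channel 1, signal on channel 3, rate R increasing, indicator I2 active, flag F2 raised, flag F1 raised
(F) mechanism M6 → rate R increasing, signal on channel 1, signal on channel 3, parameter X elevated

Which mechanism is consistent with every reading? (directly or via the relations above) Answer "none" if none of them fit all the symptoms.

none

Testing each hypothesis:
(A) mechanism M7 — does not account for flag F2 raised
(B) mechanism M8 — fails on rate R decreasing, signal on channel 1, indicator I2 active (predicts rate R increasing, not rate R decreasing)
(C) mechanism M3 — rate R decreasing yes; signal on channel 3 yes; signal on channel 1 NO; flag F2 raised yes; indicator I2 active yes
(D) mechanism M2 — rate R decreasing NO; signal on channel 3 yes; signal on channel 1 yes; flag F2 raised NO; indicator I2 active NO
(E) process P1 — rate R decreasing NO; signal on channel 3 yes; signal on channel 1 yes; flag F2 raised yes; indicator I2 active yes
(F) mechanism M6 — fails on rate R decreasing, flag F2 raised, indicator I2 active (predicts rate R increasing, not rate R decreasing)
None of the listed candidates fits everything.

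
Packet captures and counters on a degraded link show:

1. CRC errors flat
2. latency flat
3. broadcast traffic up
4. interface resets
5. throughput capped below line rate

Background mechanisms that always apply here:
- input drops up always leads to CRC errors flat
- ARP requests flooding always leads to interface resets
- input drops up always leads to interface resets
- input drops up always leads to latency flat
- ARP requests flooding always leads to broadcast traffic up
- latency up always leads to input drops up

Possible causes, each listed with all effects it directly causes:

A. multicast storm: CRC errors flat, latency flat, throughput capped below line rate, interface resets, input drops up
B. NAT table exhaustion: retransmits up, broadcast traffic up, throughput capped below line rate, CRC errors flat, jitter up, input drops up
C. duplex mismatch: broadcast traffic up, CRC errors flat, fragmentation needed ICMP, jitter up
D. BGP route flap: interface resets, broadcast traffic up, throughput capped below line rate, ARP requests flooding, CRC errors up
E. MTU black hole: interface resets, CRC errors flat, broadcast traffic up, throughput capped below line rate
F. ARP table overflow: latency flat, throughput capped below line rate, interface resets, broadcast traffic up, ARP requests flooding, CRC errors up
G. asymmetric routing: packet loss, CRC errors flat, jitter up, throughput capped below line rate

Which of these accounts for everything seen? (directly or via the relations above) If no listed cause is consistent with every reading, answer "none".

B

Testing each hypothesis:
(A) multicast storm — CRC errors flat +; latency flat +; broadcast traffic up -; interface resets +; throughput capped below line rate +
(B) NAT table exhaustion — CRC errors flat +; latency flat + (through input drops up → latency flat); broadcast traffic up +; interface resets + (through input drops up → interface resets); throughput capped below line rate +
(C) duplex mismatch — does not account for latency flat, interface resets, throughput capped below line rate
(D) BGP route flap — fails on CRC errors flat, latency flat (predicts CRC errors up, not CRC errors flat)
(E) MTU black hole — CRC errors flat +; latency flat -; broadcast traffic up +; interface resets +; throughput capped below line rate +
(F) ARP table overflow — CRC errors flat -; latency flat +; broadcast traffic up +; interface resets +; throughput capped below line rate +
(G) asymmetric routing — CRC errors flat +; latency flat -; broadcast traffic up -; interface resets -; throughput capped below line rate +
(B) is the only candidate with no mismatches.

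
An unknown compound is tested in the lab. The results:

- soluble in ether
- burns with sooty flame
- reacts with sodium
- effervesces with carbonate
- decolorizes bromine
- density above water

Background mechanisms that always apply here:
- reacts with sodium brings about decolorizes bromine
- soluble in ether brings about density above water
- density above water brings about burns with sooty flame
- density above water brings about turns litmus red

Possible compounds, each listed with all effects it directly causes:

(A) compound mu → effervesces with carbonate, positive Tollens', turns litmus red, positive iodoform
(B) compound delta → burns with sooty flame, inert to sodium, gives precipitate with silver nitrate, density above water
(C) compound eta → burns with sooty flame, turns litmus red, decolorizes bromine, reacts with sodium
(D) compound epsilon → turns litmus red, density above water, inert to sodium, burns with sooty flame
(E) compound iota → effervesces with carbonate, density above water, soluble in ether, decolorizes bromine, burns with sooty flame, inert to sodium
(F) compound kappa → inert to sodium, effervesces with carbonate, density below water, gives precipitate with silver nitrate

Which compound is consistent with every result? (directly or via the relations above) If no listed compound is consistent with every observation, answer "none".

Per-candidate check:
(A) compound mu — does not account for soluble in ether, burns with sooty flame, reacts with sodium, decolorizes bromine, density above water
(B) compound delta — fails on soluble in ether, reacts with sodium, effervesces with carbonate, decolorizes bromine (predicts inert to sodium, not reacts with sodium)
(C) compound eta — soluble in ether ✗; burns with sooty flame ✓; reacts with sodium ✓; effervesces with carbonate ✗; decolorizes bromine ✓; density above water ✗
(D) compound epsilon — soluble in ether ✗; burns with sooty flame ✓; reacts with sodium ✗; effervesces with carbonate ✗; decolorizes bromine ✗; density above water ✓
(E) compound iota — fails on reacts with sodium (predicts inert to sodium, not reacts with sodium)
(F) compound kappa — fails on soluble in ether, burns with sooty flame, reacts with sodium, decolorizes bromine, density above water (predicts inert to sodium, not reacts with sodium; predicts density below water, not density above water)
Every candidate fails on at least one observation.

none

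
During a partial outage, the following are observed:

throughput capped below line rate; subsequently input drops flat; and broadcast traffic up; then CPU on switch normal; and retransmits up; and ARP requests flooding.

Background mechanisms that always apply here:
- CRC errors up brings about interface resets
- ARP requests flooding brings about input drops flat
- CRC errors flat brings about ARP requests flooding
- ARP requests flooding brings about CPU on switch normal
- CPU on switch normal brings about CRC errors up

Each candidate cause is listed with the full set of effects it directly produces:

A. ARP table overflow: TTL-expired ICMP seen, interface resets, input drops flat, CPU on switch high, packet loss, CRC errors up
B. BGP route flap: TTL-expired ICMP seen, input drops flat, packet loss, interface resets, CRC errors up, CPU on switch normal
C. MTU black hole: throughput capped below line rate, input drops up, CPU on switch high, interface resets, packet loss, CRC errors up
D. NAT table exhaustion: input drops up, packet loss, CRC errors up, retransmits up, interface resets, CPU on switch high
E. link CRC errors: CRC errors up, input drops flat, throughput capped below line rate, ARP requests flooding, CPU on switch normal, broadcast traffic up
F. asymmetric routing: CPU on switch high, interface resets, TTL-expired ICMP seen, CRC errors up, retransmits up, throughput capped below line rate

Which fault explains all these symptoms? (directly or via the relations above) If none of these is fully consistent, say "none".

Testing each hypothesis:
(A) ARP table overflow — fails on throughput capped below line rate, broadcast traffic up, CPU on switch normal, retransmits up, ARP requests flooding (predicts CPU on switch high, not CPU on switch normal)
(B) BGP route flap — does not account for throughput capped below line rate, broadcast traffic up, retransmits up, ARP requests flooding
(C) MTU black hole — throughput capped below line rate ✓; input drops flat ✗; broadcast traffic up ✗; CPU on switch normal ✗; retransmits up ✗; ARP requests flooding ✗
(D) NAT table exhaustion — fails on throughput capped below line rate, input drops flat, broadcast traffic up, CPU on switch normal, ARP requests flooding (predicts input drops up, not input drops flat; predicts CPU on switch high, not CPU on switch normal)
(E) link CRC errors — throughput capped below line rate ✓; input drops flat ✓; broadcast traffic up ✓; CPU on switch normal ✓; retransmits up ✗; ARP requests flooding ✓
(F) asymmetric routing — fails on input drops flat, broadcast traffic up, CPU on switch normal, ARP requests flooding (predicts CPU on switch high, not CPU on switch normal)
None of the listed candidates fits everything.

none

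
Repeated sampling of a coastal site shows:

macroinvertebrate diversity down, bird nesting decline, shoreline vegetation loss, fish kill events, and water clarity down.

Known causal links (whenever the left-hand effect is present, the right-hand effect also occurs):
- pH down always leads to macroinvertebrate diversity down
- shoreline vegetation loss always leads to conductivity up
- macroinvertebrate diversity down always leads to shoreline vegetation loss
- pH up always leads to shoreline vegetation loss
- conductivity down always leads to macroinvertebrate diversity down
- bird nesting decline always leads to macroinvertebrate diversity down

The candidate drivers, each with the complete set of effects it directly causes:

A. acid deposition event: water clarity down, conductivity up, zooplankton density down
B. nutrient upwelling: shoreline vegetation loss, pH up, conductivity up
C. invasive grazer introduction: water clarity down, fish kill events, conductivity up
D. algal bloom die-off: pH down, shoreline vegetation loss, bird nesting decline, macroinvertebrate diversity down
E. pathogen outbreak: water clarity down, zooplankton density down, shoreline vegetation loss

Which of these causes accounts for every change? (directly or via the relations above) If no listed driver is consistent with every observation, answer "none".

Per-candidate check:
(A) acid deposition event — does not account for macroinvertebrate diversity down, bird nesting decline, shoreline vegetation loss, fish kill events
(B) nutrient upwelling — does not account for macroinvertebrate diversity down, bird nesting decline, fish kill events, water clarity down
(C) invasive grazer introduction — macroinvertebrate diversity down NO; bird nesting decline NO; shoreline vegetation loss NO; fish kill events yes; water clarity down yes
(D) algal bloom die-off — does not account for fish kill events, water clarity down
(E) pathogen outbreak — macroinvertebrate diversity down NO; bird nesting decline NO; shoreline vegetation loss yes; fish kill events NO; water clarity down yes
None of the listed candidates fits everything.

none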